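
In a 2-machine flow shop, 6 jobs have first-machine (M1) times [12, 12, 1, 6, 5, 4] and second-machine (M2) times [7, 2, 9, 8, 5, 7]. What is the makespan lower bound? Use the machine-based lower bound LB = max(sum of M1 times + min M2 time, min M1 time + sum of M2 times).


LB1 = sum(M1 times) + min(M2 times) = 40 + 2 = 42
LB2 = min(M1 times) + sum(M2 times) = 1 + 38 = 39
Lower bound = max(LB1, LB2) = max(42, 39) = 42

42


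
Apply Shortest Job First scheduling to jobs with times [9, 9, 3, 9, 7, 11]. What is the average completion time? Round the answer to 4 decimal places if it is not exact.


SJF order (ascending): [3, 7, 9, 9, 9, 11]
Completion times:
  Job 1: burst=3, C=3
  Job 2: burst=7, C=10
  Job 3: burst=9, C=19
  Job 4: burst=9, C=28
  Job 5: burst=9, C=37
  Job 6: burst=11, C=48
Average completion = 145/6 = 24.1667

24.1667


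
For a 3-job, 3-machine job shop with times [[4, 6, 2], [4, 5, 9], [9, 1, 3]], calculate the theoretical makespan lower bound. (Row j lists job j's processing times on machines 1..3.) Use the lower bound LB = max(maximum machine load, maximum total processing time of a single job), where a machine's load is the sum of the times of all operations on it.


Machine loads:
  Machine 1: 4 + 4 + 9 = 17
  Machine 2: 6 + 5 + 1 = 12
  Machine 3: 2 + 9 + 3 = 14
Max machine load = 17
Job totals:
  Job 1: 12
  Job 2: 18
  Job 3: 13
Max job total = 18
Lower bound = max(17, 18) = 18

18


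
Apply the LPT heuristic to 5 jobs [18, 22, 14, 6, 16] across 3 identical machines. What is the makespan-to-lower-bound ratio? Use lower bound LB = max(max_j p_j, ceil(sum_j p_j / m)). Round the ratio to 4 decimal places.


LPT order: [22, 18, 16, 14, 6]
Machine loads after assignment: [22, 24, 30]
LPT makespan = 30
Lower bound = max(max_job, ceil(total/3)) = max(22, 26) = 26
Ratio = 30 / 26 = 1.1538

1.1538


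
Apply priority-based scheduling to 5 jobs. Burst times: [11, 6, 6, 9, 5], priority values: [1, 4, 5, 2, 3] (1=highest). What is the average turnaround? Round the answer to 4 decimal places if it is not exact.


Sort by priority (ascending = highest first):
Order: [(1, 11), (2, 9), (3, 5), (4, 6), (5, 6)]
Completion times:
  Priority 1, burst=11, C=11
  Priority 2, burst=9, C=20
  Priority 3, burst=5, C=25
  Priority 4, burst=6, C=31
  Priority 5, burst=6, C=37
Average turnaround = 124/5 = 24.8

24.8


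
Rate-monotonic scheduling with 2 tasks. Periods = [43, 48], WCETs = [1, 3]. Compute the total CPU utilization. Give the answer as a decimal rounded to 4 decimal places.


Compute individual utilizations (exact fractions):
  Task 1: C/T = 1/43 (approx. 0.0233)
  Task 2: C/T = 3/48 = 1/16 (approx. 0.0625)
Total utilization U = 1/43 + 1/16 = 59/688
Rounded to 4 decimal places: U = 0.0858
RM (Liu & Layland) bound for 2 tasks = 0.828427; compare with U = 59/688 (approx. 0.085756)
U <= bound, so schedulable by RM sufficient condition.

0.0858


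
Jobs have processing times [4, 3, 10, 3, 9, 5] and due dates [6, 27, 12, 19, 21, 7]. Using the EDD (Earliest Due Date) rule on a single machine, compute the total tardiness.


Sort by due date (EDD order): [(4, 6), (5, 7), (10, 12), (3, 19), (9, 21), (3, 27)]
Compute completion times and tardiness:
  Job 1: p=4, d=6, C=4, tardiness=max(0,4-6)=0
  Job 2: p=5, d=7, C=9, tardiness=max(0,9-7)=2
  Job 3: p=10, d=12, C=19, tardiness=max(0,19-12)=7
  Job 4: p=3, d=19, C=22, tardiness=max(0,22-19)=3
  Job 5: p=9, d=21, C=31, tardiness=max(0,31-21)=10
  Job 6: p=3, d=27, C=34, tardiness=max(0,34-27)=7
Total tardiness = 29

29


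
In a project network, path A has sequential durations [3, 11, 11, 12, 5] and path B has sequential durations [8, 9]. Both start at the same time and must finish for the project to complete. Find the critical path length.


Path A total = 3 + 11 + 11 + 12 + 5 = 42
Path B total = 8 + 9 = 17
Critical path = longest path = max(42, 17) = 42

42


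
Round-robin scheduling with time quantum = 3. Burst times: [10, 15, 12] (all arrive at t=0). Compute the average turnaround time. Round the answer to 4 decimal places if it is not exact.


Time quantum = 3
Execution trace:
  J1 runs 3 units, time = 3
  J2 runs 3 units, time = 6
  J3 runs 3 units, time = 9
  J1 runs 3 units, time = 12
  J2 runs 3 units, time = 15
  J3 runs 3 units, time = 18
  J1 runs 3 units, time = 21
  J2 runs 3 units, time = 24
  J3 runs 3 units, time = 27
  J1 runs 1 units, time = 28
  J2 runs 3 units, time = 31
  J3 runs 3 units, time = 34
  J2 runs 3 units, time = 37
Finish times: [28, 37, 34]
Average turnaround = 99/3 = 33.0

33.0


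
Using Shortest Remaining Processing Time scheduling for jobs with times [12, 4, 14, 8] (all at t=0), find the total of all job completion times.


Since all jobs arrive at t=0, SRPT equals SPT ordering.
SPT order: [4, 8, 12, 14]
Completion times:
  Job 1: p=4, C=4
  Job 2: p=8, C=12
  Job 3: p=12, C=24
  Job 4: p=14, C=38
Total completion time = 4 + 12 + 24 + 38 = 78

78


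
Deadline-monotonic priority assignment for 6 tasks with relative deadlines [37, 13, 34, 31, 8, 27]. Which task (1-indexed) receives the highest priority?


Sort tasks by relative deadline (ascending):
  Task 5: deadline = 8
  Task 2: deadline = 13
  Task 6: deadline = 27
  Task 4: deadline = 31
  Task 3: deadline = 34
  Task 1: deadline = 37
Priority order (highest first): [5, 2, 6, 4, 3, 1]
Highest priority task = 5

5


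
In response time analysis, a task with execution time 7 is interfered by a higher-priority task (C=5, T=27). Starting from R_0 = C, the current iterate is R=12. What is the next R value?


R_next = C + ceil(R_prev / T_hp) * C_hp
ceil(12 / 27) = ceil(0.4444) = 1
Interference = 1 * 5 = 5
R_next = 7 + 5 = 12
R_next = R_prev, so the iteration has converged (response time = 12).

12


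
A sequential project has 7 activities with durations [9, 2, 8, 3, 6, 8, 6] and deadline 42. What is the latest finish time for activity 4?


LF(activity 4) = deadline - sum of successor durations
Successors: activities 5 through 7 with durations [6, 8, 6]
Sum of successor durations = 20
LF = 42 - 20 = 22

22


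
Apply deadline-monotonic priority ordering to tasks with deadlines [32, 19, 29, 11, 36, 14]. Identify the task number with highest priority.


Sort tasks by relative deadline (ascending):
  Task 4: deadline = 11
  Task 6: deadline = 14
  Task 2: deadline = 19
  Task 3: deadline = 29
  Task 1: deadline = 32
  Task 5: deadline = 36
Priority order (highest first): [4, 6, 2, 3, 1, 5]
Highest priority task = 4

4


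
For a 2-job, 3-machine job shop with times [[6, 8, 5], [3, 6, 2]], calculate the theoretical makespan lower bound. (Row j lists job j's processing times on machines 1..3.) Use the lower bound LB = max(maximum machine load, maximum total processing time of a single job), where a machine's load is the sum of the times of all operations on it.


Machine loads:
  Machine 1: 6 + 3 = 9
  Machine 2: 8 + 6 = 14
  Machine 3: 5 + 2 = 7
Max machine load = 14
Job totals:
  Job 1: 19
  Job 2: 11
Max job total = 19
Lower bound = max(14, 19) = 19

19


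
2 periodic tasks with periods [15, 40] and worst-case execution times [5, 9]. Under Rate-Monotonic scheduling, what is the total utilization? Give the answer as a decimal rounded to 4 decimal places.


Compute individual utilizations (exact fractions):
  Task 1: C/T = 5/15 = 1/3 (approx. 0.3333)
  Task 2: C/T = 9/40 (approx. 0.225)
Total utilization U = 1/3 + 9/40 = 67/120
Rounded to 4 decimal places: U = 0.5583
RM (Liu & Layland) bound for 2 tasks = 0.828427; compare with U = 67/120 (approx. 0.558333)
U <= bound, so schedulable by RM sufficient condition.

0.5583


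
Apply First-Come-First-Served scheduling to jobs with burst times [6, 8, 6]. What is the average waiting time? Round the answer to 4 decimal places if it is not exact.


FCFS order (as given): [6, 8, 6]
Waiting times:
  Job 1: wait = 0
  Job 2: wait = 6
  Job 3: wait = 14
Sum of waiting times = 20
Average waiting time = 20/3 = 6.6667

6.6667


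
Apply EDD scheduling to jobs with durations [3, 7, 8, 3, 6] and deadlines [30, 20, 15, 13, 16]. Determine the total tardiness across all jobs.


Sort by due date (EDD order): [(3, 13), (8, 15), (6, 16), (7, 20), (3, 30)]
Compute completion times and tardiness:
  Job 1: p=3, d=13, C=3, tardiness=max(0,3-13)=0
  Job 2: p=8, d=15, C=11, tardiness=max(0,11-15)=0
  Job 3: p=6, d=16, C=17, tardiness=max(0,17-16)=1
  Job 4: p=7, d=20, C=24, tardiness=max(0,24-20)=4
  Job 5: p=3, d=30, C=27, tardiness=max(0,27-30)=0
Total tardiness = 5

5


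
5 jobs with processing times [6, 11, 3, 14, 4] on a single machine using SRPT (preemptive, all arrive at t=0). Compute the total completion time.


Since all jobs arrive at t=0, SRPT equals SPT ordering.
SPT order: [3, 4, 6, 11, 14]
Completion times:
  Job 1: p=3, C=3
  Job 2: p=4, C=7
  Job 3: p=6, C=13
  Job 4: p=11, C=24
  Job 5: p=14, C=38
Total completion time = 3 + 7 + 13 + 24 + 38 = 85

85


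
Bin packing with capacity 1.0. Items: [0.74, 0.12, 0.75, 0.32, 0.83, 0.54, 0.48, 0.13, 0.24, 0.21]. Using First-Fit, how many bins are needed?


Place items sequentially using First-Fit:
  Item 0.74 -> new Bin 1
  Item 0.12 -> Bin 1 (now 0.86)
  Item 0.75 -> new Bin 2
  Item 0.32 -> new Bin 3
  Item 0.83 -> new Bin 4
  Item 0.54 -> Bin 3 (now 0.86)
  Item 0.48 -> new Bin 5
  Item 0.13 -> Bin 1 (now 0.99)
  Item 0.24 -> Bin 2 (now 0.99)
  Item 0.21 -> Bin 5 (now 0.69)
Total bins used = 5

5


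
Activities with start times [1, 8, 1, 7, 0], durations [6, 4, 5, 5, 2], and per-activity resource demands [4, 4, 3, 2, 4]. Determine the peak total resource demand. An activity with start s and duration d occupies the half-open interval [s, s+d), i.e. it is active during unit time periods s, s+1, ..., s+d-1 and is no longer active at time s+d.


Each activity i is active on [start_i, start_i + duration_i).
Compute total resource usage per time slot:
  t=0: active resources = [4], total = 4
  t=1: active resources = [4, 3, 4], total = 11
  t=2: active resources = [4, 3], total = 7
  t=3: active resources = [4, 3], total = 7
  t=4: active resources = [4, 3], total = 7
  t=5: active resources = [4, 3], total = 7
  t=6: active resources = [4], total = 4
  t=7: active resources = [2], total = 2
  t=8: active resources = [4, 2], total = 6
  t=9: active resources = [4, 2], total = 6
  t=10: active resources = [4, 2], total = 6
  t=11: active resources = [4, 2], total = 6
Peak resource demand = 11

11


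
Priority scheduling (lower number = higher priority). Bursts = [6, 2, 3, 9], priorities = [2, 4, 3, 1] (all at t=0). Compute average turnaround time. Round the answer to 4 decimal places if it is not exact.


Sort by priority (ascending = highest first):
Order: [(1, 9), (2, 6), (3, 3), (4, 2)]
Completion times:
  Priority 1, burst=9, C=9
  Priority 2, burst=6, C=15
  Priority 3, burst=3, C=18
  Priority 4, burst=2, C=20
Average turnaround = 62/4 = 15.5

15.5


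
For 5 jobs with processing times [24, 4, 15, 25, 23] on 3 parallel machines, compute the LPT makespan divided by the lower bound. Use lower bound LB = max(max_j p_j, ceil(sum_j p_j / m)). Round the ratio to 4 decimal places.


LPT order: [25, 24, 23, 15, 4]
Machine loads after assignment: [25, 28, 38]
LPT makespan = 38
Lower bound = max(max_job, ceil(total/3)) = max(25, 31) = 31
Ratio = 38 / 31 = 1.2258

1.2258


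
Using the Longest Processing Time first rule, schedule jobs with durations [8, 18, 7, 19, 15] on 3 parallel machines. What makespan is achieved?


Sort jobs in decreasing order (LPT): [19, 18, 15, 8, 7]
Assign each job to the least loaded machine:
  Machine 1: jobs [19], load = 19
  Machine 2: jobs [18, 7], load = 25
  Machine 3: jobs [15, 8], load = 23
Makespan = max load = 25

25


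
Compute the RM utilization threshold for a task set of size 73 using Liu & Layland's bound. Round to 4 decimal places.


Compute 2^(1/73) = 1.0095403890
Subtract 1: 1.0095403890 - 1 = 0.0095403890
Multiply by n: 73 * 0.0095403890 = 0.6964483970
Round to 4 dp: 0.6964

0.6964


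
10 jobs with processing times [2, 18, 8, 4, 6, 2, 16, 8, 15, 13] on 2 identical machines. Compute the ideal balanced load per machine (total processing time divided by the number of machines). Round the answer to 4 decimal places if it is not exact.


Total processing time = 2 + 18 + 8 + 4 + 6 + 2 + 16 + 8 + 15 + 13 = 92
Number of machines = 2
Ideal balanced load = 92 / 2 = 46.0

46.0


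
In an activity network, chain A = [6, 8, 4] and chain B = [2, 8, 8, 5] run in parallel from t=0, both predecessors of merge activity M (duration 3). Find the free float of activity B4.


ES(B4) = sum of predecessors on chain B = 18
EF(B4) = ES + duration = 18 + 5 = 23
Successor of B4 is M. ES(M) = max(sum(A), sum(B)) = max(18, 23) = 23
Free float = ES(successor) - EF(current) = 23 - 23 = 0

0


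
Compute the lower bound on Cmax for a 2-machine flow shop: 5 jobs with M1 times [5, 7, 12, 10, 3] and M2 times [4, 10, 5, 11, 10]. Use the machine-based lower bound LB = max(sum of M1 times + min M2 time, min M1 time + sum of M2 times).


LB1 = sum(M1 times) + min(M2 times) = 37 + 4 = 41
LB2 = min(M1 times) + sum(M2 times) = 3 + 40 = 43
Lower bound = max(LB1, LB2) = max(41, 43) = 43

43


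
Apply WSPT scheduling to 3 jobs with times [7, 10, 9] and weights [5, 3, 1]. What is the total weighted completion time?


Compute p/w ratios and sort ascending (WSPT): [(7, 5), (10, 3), (9, 1)]
Compute weighted completion times:
  Job (p=7,w=5): C=7, w*C=5*7=35
  Job (p=10,w=3): C=17, w*C=3*17=51
  Job (p=9,w=1): C=26, w*C=1*26=26
Total weighted completion time = 112

112


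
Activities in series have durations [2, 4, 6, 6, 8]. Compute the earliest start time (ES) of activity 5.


Activity 5 starts after activities 1 through 4 complete.
Predecessor durations: [2, 4, 6, 6]
ES = 2 + 4 + 6 + 6 = 18

18


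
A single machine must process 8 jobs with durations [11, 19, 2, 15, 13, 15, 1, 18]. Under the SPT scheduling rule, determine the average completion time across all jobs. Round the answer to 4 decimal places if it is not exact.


Sort jobs by processing time (SPT order): [1, 2, 11, 13, 15, 15, 18, 19]
Compute completion times sequentially:
  Job 1: processing = 1, completes at 1
  Job 2: processing = 2, completes at 3
  Job 3: processing = 11, completes at 14
  Job 4: processing = 13, completes at 27
  Job 5: processing = 15, completes at 42
  Job 6: processing = 15, completes at 57
  Job 7: processing = 18, completes at 75
  Job 8: processing = 19, completes at 94
Sum of completion times = 313
Average completion time = 313/8 = 39.125

39.125


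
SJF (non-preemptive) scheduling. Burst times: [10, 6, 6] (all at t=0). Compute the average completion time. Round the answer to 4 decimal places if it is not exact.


SJF order (ascending): [6, 6, 10]
Completion times:
  Job 1: burst=6, C=6
  Job 2: burst=6, C=12
  Job 3: burst=10, C=22
Average completion = 40/3 = 13.3333

13.3333


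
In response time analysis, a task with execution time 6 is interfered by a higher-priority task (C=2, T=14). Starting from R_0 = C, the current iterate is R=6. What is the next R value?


R_next = C + ceil(R_prev / T_hp) * C_hp
ceil(6 / 14) = ceil(0.4286) = 1
Interference = 1 * 2 = 2
R_next = 6 + 2 = 8

8


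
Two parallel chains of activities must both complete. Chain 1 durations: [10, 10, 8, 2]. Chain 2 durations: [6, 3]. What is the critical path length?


Path A total = 10 + 10 + 8 + 2 = 30
Path B total = 6 + 3 = 9
Critical path = longest path = max(30, 9) = 30

30


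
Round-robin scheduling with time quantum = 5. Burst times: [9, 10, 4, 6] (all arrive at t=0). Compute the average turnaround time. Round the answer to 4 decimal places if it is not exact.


Time quantum = 5
Execution trace:
  J1 runs 5 units, time = 5
  J2 runs 5 units, time = 10
  J3 runs 4 units, time = 14
  J4 runs 5 units, time = 19
  J1 runs 4 units, time = 23
  J2 runs 5 units, time = 28
  J4 runs 1 units, time = 29
Finish times: [23, 28, 14, 29]
Average turnaround = 94/4 = 23.5

23.5


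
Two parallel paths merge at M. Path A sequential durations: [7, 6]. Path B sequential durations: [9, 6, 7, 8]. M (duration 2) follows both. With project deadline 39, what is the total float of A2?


Forward pass: ES(A2) = sum of predecessors on chain A = 7
EF = ES + duration = 7 + 6 = 13
Backward pass: LF(M) = deadline = 39; LS(M) = 39 - 2 = 37
LF(A2) = LS(M) - sum(successors on chain A) = 37 - 0 = 37
LS = LF - duration = 37 - 6 = 31
Total float = LS - ES = 31 - 7 = 24

24


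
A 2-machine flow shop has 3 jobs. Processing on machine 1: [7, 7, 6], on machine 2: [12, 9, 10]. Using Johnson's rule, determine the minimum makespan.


Apply Johnson's rule:
  Group 1 (a <= b): [(3, 6, 10), (1, 7, 12), (2, 7, 9)]
  Group 2 (a > b): []
Optimal job order: [3, 1, 2]
Schedule:
  Job 3: M1 done at 6, M2 done at 16
  Job 1: M1 done at 13, M2 done at 28
  Job 2: M1 done at 20, M2 done at 37
Makespan = 37

37


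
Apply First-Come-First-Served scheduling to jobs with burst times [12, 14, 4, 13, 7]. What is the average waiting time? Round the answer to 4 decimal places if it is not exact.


FCFS order (as given): [12, 14, 4, 13, 7]
Waiting times:
  Job 1: wait = 0
  Job 2: wait = 12
  Job 3: wait = 26
  Job 4: wait = 30
  Job 5: wait = 43
Sum of waiting times = 111
Average waiting time = 111/5 = 22.2

22.2


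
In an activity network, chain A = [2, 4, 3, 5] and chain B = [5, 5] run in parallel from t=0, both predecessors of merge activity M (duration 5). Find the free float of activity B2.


ES(B2) = sum of predecessors on chain B = 5
EF(B2) = ES + duration = 5 + 5 = 10
Successor of B2 is M. ES(M) = max(sum(A), sum(B)) = max(14, 10) = 14
Free float = ES(successor) - EF(current) = 14 - 10 = 4

4


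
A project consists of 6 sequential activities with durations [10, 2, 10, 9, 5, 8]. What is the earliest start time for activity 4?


Activity 4 starts after activities 1 through 3 complete.
Predecessor durations: [10, 2, 10]
ES = 10 + 2 + 10 = 22

22


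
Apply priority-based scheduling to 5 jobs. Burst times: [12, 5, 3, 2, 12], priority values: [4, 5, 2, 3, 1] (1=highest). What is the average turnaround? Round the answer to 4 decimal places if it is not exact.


Sort by priority (ascending = highest first):
Order: [(1, 12), (2, 3), (3, 2), (4, 12), (5, 5)]
Completion times:
  Priority 1, burst=12, C=12
  Priority 2, burst=3, C=15
  Priority 3, burst=2, C=17
  Priority 4, burst=12, C=29
  Priority 5, burst=5, C=34
Average turnaround = 107/5 = 21.4

21.4


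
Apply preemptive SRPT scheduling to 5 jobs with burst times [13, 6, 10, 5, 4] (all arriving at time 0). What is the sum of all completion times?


Since all jobs arrive at t=0, SRPT equals SPT ordering.
SPT order: [4, 5, 6, 10, 13]
Completion times:
  Job 1: p=4, C=4
  Job 2: p=5, C=9
  Job 3: p=6, C=15
  Job 4: p=10, C=25
  Job 5: p=13, C=38
Total completion time = 4 + 9 + 15 + 25 + 38 = 91

91


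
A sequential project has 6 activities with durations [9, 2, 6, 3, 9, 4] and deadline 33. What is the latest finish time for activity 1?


LF(activity 1) = deadline - sum of successor durations
Successors: activities 2 through 6 with durations [2, 6, 3, 9, 4]
Sum of successor durations = 24
LF = 33 - 24 = 9

9


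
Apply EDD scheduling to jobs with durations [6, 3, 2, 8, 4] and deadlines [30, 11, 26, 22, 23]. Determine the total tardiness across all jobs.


Sort by due date (EDD order): [(3, 11), (8, 22), (4, 23), (2, 26), (6, 30)]
Compute completion times and tardiness:
  Job 1: p=3, d=11, C=3, tardiness=max(0,3-11)=0
  Job 2: p=8, d=22, C=11, tardiness=max(0,11-22)=0
  Job 3: p=4, d=23, C=15, tardiness=max(0,15-23)=0
  Job 4: p=2, d=26, C=17, tardiness=max(0,17-26)=0
  Job 5: p=6, d=30, C=23, tardiness=max(0,23-30)=0
Total tardiness = 0

0


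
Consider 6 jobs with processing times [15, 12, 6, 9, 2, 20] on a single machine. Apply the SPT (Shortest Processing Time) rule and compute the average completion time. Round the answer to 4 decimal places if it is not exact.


Sort jobs by processing time (SPT order): [2, 6, 9, 12, 15, 20]
Compute completion times sequentially:
  Job 1: processing = 2, completes at 2
  Job 2: processing = 6, completes at 8
  Job 3: processing = 9, completes at 17
  Job 4: processing = 12, completes at 29
  Job 5: processing = 15, completes at 44
  Job 6: processing = 20, completes at 64
Sum of completion times = 164
Average completion time = 164/6 = 27.3333

27.3333


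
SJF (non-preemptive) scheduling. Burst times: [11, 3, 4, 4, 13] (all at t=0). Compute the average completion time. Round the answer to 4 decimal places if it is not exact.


SJF order (ascending): [3, 4, 4, 11, 13]
Completion times:
  Job 1: burst=3, C=3
  Job 2: burst=4, C=7
  Job 3: burst=4, C=11
  Job 4: burst=11, C=22
  Job 5: burst=13, C=35
Average completion = 78/5 = 15.6

15.6


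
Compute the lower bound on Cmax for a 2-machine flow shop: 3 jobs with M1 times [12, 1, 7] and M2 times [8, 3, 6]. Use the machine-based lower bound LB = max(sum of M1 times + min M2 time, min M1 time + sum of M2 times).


LB1 = sum(M1 times) + min(M2 times) = 20 + 3 = 23
LB2 = min(M1 times) + sum(M2 times) = 1 + 17 = 18
Lower bound = max(LB1, LB2) = max(23, 18) = 23

23


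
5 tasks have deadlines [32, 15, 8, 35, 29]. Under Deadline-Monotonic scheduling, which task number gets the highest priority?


Sort tasks by relative deadline (ascending):
  Task 3: deadline = 8
  Task 2: deadline = 15
  Task 5: deadline = 29
  Task 1: deadline = 32
  Task 4: deadline = 35
Priority order (highest first): [3, 2, 5, 1, 4]
Highest priority task = 3

3


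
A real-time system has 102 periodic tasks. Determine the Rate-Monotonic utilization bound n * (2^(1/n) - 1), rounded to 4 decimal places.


Compute 2^(1/102) = 1.0068187028
Subtract 1: 1.0068187028 - 1 = 0.0068187028
Multiply by n: 102 * 0.0068187028 = 0.6955076856
Round to 4 dp: 0.6955

0.6955


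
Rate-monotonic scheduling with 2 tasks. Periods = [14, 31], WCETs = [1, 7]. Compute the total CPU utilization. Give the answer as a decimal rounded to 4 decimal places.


Compute individual utilizations (exact fractions):
  Task 1: C/T = 1/14 (approx. 0.0714)
  Task 2: C/T = 7/31 (approx. 0.2258)
Total utilization U = 1/14 + 7/31 = 129/434
Rounded to 4 decimal places: U = 0.2972
RM (Liu & Layland) bound for 2 tasks = 0.828427; compare with U = 129/434 (approx. 0.297235)
U <= bound, so schedulable by RM sufficient condition.

0.2972


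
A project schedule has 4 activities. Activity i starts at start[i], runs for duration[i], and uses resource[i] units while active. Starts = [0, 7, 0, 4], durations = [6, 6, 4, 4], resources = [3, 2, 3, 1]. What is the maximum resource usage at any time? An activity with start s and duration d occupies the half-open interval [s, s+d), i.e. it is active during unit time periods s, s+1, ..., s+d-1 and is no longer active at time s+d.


Each activity i is active on [start_i, start_i + duration_i).
Compute total resource usage per time slot:
  t=0: active resources = [3, 3], total = 6
  t=1: active resources = [3, 3], total = 6
  t=2: active resources = [3, 3], total = 6
  t=3: active resources = [3, 3], total = 6
  t=4: active resources = [3, 1], total = 4
  t=5: active resources = [3, 1], total = 4
  t=6: active resources = [1], total = 1
  t=7: active resources = [2, 1], total = 3
  t=8: active resources = [2], total = 2
  t=9: active resources = [2], total = 2
  t=10: active resources = [2], total = 2
  t=11: active resources = [2], total = 2
  t=12: active resources = [2], total = 2
Peak resource demand = 6

6


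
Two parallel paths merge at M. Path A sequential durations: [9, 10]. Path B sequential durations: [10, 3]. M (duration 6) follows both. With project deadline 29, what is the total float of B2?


Forward pass: ES(B2) = sum of predecessors on chain B = 10
EF = ES + duration = 10 + 3 = 13
Backward pass: LF(M) = deadline = 29; LS(M) = 29 - 6 = 23
LF(B2) = LS(M) - sum(successors on chain B) = 23 - 0 = 23
LS = LF - duration = 23 - 3 = 20
Total float = LS - ES = 20 - 10 = 10

10


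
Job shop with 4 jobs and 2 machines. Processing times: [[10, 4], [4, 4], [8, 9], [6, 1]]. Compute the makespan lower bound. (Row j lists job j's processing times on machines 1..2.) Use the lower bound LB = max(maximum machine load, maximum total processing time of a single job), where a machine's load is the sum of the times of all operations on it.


Machine loads:
  Machine 1: 10 + 4 + 8 + 6 = 28
  Machine 2: 4 + 4 + 9 + 1 = 18
Max machine load = 28
Job totals:
  Job 1: 14
  Job 2: 8
  Job 3: 17
  Job 4: 7
Max job total = 17
Lower bound = max(28, 17) = 28

28


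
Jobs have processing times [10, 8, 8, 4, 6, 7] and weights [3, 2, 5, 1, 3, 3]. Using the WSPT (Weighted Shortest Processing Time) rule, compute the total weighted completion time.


Compute p/w ratios and sort ascending (WSPT): [(8, 5), (6, 3), (7, 3), (10, 3), (8, 2), (4, 1)]
Compute weighted completion times:
  Job (p=8,w=5): C=8, w*C=5*8=40
  Job (p=6,w=3): C=14, w*C=3*14=42
  Job (p=7,w=3): C=21, w*C=3*21=63
  Job (p=10,w=3): C=31, w*C=3*31=93
  Job (p=8,w=2): C=39, w*C=2*39=78
  Job (p=4,w=1): C=43, w*C=1*43=43
Total weighted completion time = 359

359


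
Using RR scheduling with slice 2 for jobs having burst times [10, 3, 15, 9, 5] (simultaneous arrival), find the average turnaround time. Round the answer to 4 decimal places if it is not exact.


Time quantum = 2
Execution trace:
  J1 runs 2 units, time = 2
  J2 runs 2 units, time = 4
  J3 runs 2 units, time = 6
  J4 runs 2 units, time = 8
  J5 runs 2 units, time = 10
  J1 runs 2 units, time = 12
  J2 runs 1 units, time = 13
  J3 runs 2 units, time = 15
  J4 runs 2 units, time = 17
  J5 runs 2 units, time = 19
  J1 runs 2 units, time = 21
  J3 runs 2 units, time = 23
  J4 runs 2 units, time = 25
  J5 runs 1 units, time = 26
  J1 runs 2 units, time = 28
  J3 runs 2 units, time = 30
  J4 runs 2 units, time = 32
  J1 runs 2 units, time = 34
  J3 runs 2 units, time = 36
  J4 runs 1 units, time = 37
  J3 runs 2 units, time = 39
  J3 runs 2 units, time = 41
  J3 runs 1 units, time = 42
Finish times: [34, 13, 42, 37, 26]
Average turnaround = 152/5 = 30.4

30.4


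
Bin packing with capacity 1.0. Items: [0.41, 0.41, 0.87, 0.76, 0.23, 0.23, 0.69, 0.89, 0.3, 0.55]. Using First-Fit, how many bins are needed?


Place items sequentially using First-Fit:
  Item 0.41 -> new Bin 1
  Item 0.41 -> Bin 1 (now 0.82)
  Item 0.87 -> new Bin 2
  Item 0.76 -> new Bin 3
  Item 0.23 -> Bin 3 (now 0.99)
  Item 0.23 -> new Bin 4
  Item 0.69 -> Bin 4 (now 0.92)
  Item 0.89 -> new Bin 5
  Item 0.3 -> new Bin 6
  Item 0.55 -> Bin 6 (now 0.85)
Total bins used = 6

6


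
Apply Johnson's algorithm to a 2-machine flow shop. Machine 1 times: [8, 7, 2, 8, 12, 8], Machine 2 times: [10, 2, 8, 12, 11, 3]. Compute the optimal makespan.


Apply Johnson's rule:
  Group 1 (a <= b): [(3, 2, 8), (1, 8, 10), (4, 8, 12)]
  Group 2 (a > b): [(5, 12, 11), (6, 8, 3), (2, 7, 2)]
Optimal job order: [3, 1, 4, 5, 6, 2]
Schedule:
  Job 3: M1 done at 2, M2 done at 10
  Job 1: M1 done at 10, M2 done at 20
  Job 4: M1 done at 18, M2 done at 32
  Job 5: M1 done at 30, M2 done at 43
  Job 6: M1 done at 38, M2 done at 46
  Job 2: M1 done at 45, M2 done at 48
Makespan = 48

48


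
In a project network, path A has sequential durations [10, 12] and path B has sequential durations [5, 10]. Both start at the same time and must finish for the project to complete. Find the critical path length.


Path A total = 10 + 12 = 22
Path B total = 5 + 10 = 15
Critical path = longest path = max(22, 15) = 22

22


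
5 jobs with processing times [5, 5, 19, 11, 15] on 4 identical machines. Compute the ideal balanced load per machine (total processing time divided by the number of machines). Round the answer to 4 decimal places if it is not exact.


Total processing time = 5 + 5 + 19 + 11 + 15 = 55
Number of machines = 4
Ideal balanced load = 55 / 4 = 13.75

13.75


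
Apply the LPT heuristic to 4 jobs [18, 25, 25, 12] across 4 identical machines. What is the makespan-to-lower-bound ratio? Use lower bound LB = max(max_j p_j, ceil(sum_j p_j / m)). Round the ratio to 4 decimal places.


LPT order: [25, 25, 18, 12]
Machine loads after assignment: [25, 25, 18, 12]
LPT makespan = 25
Lower bound = max(max_job, ceil(total/4)) = max(25, 20) = 25
Ratio = 25 / 25 = 1.0

1.0


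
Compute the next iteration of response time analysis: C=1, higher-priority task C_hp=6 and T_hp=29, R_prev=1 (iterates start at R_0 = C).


R_next = C + ceil(R_prev / T_hp) * C_hp
ceil(1 / 29) = ceil(0.0345) = 1
Interference = 1 * 6 = 6
R_next = 1 + 6 = 7

7


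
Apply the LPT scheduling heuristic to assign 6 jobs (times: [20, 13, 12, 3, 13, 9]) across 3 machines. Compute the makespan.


Sort jobs in decreasing order (LPT): [20, 13, 13, 12, 9, 3]
Assign each job to the least loaded machine:
  Machine 1: jobs [20, 3], load = 23
  Machine 2: jobs [13, 12], load = 25
  Machine 3: jobs [13, 9], load = 22
Makespan = max load = 25

25


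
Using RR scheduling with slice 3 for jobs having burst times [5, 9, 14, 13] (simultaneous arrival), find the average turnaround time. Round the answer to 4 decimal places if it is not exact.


Time quantum = 3
Execution trace:
  J1 runs 3 units, time = 3
  J2 runs 3 units, time = 6
  J3 runs 3 units, time = 9
  J4 runs 3 units, time = 12
  J1 runs 2 units, time = 14
  J2 runs 3 units, time = 17
  J3 runs 3 units, time = 20
  J4 runs 3 units, time = 23
  J2 runs 3 units, time = 26
  J3 runs 3 units, time = 29
  J4 runs 3 units, time = 32
  J3 runs 3 units, time = 35
  J4 runs 3 units, time = 38
  J3 runs 2 units, time = 40
  J4 runs 1 units, time = 41
Finish times: [14, 26, 40, 41]
Average turnaround = 121/4 = 30.25

30.25


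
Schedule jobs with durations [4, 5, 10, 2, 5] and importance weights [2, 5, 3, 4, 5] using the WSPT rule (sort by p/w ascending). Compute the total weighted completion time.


Compute p/w ratios and sort ascending (WSPT): [(2, 4), (5, 5), (5, 5), (4, 2), (10, 3)]
Compute weighted completion times:
  Job (p=2,w=4): C=2, w*C=4*2=8
  Job (p=5,w=5): C=7, w*C=5*7=35
  Job (p=5,w=5): C=12, w*C=5*12=60
  Job (p=4,w=2): C=16, w*C=2*16=32
  Job (p=10,w=3): C=26, w*C=3*26=78
Total weighted completion time = 213

213


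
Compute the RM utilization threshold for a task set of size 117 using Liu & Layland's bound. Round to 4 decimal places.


Compute 2^(1/117) = 1.0059419185
Subtract 1: 1.0059419185 - 1 = 0.0059419185
Multiply by n: 117 * 0.0059419185 = 0.6952044645
Round to 4 dp: 0.6952

0.6952


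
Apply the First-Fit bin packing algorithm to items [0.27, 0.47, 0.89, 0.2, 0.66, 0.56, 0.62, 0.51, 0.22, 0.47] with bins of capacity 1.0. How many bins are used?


Place items sequentially using First-Fit:
  Item 0.27 -> new Bin 1
  Item 0.47 -> Bin 1 (now 0.74)
  Item 0.89 -> new Bin 2
  Item 0.2 -> Bin 1 (now 0.94)
  Item 0.66 -> new Bin 3
  Item 0.56 -> new Bin 4
  Item 0.62 -> new Bin 5
  Item 0.51 -> new Bin 6
  Item 0.22 -> Bin 3 (now 0.88)
  Item 0.47 -> Bin 6 (now 0.98)
Total bins used = 6

6


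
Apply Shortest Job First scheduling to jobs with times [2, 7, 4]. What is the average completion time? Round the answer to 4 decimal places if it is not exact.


SJF order (ascending): [2, 4, 7]
Completion times:
  Job 1: burst=2, C=2
  Job 2: burst=4, C=6
  Job 3: burst=7, C=13
Average completion = 21/3 = 7.0

7.0


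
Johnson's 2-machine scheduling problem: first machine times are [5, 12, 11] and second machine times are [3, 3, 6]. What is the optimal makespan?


Apply Johnson's rule:
  Group 1 (a <= b): []
  Group 2 (a > b): [(3, 11, 6), (1, 5, 3), (2, 12, 3)]
Optimal job order: [3, 1, 2]
Schedule:
  Job 3: M1 done at 11, M2 done at 17
  Job 1: M1 done at 16, M2 done at 20
  Job 2: M1 done at 28, M2 done at 31
Makespan = 31

31


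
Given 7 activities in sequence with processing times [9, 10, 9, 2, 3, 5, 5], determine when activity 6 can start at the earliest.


Activity 6 starts after activities 1 through 5 complete.
Predecessor durations: [9, 10, 9, 2, 3]
ES = 9 + 10 + 9 + 2 + 3 = 33

33


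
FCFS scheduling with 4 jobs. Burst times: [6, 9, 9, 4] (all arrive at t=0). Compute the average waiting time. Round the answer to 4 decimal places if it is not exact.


FCFS order (as given): [6, 9, 9, 4]
Waiting times:
  Job 1: wait = 0
  Job 2: wait = 6
  Job 3: wait = 15
  Job 4: wait = 24
Sum of waiting times = 45
Average waiting time = 45/4 = 11.25

11.25


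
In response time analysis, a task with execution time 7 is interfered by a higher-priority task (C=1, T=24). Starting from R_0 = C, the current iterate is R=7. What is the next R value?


R_next = C + ceil(R_prev / T_hp) * C_hp
ceil(7 / 24) = ceil(0.2917) = 1
Interference = 1 * 1 = 1
R_next = 7 + 1 = 8

8


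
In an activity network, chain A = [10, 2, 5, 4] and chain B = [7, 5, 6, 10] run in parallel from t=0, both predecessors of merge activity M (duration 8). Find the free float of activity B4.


ES(B4) = sum of predecessors on chain B = 18
EF(B4) = ES + duration = 18 + 10 = 28
Successor of B4 is M. ES(M) = max(sum(A), sum(B)) = max(21, 28) = 28
Free float = ES(successor) - EF(current) = 28 - 28 = 0

0


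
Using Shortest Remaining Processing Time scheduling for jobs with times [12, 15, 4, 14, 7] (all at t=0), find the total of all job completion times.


Since all jobs arrive at t=0, SRPT equals SPT ordering.
SPT order: [4, 7, 12, 14, 15]
Completion times:
  Job 1: p=4, C=4
  Job 2: p=7, C=11
  Job 3: p=12, C=23
  Job 4: p=14, C=37
  Job 5: p=15, C=52
Total completion time = 4 + 11 + 23 + 37 + 52 = 127

127


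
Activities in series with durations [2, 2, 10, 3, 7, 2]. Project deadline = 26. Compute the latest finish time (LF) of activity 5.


LF(activity 5) = deadline - sum of successor durations
Successors: activities 6 through 6 with durations [2]
Sum of successor durations = 2
LF = 26 - 2 = 24

24


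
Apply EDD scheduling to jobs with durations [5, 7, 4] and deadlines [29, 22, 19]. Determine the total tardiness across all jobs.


Sort by due date (EDD order): [(4, 19), (7, 22), (5, 29)]
Compute completion times and tardiness:
  Job 1: p=4, d=19, C=4, tardiness=max(0,4-19)=0
  Job 2: p=7, d=22, C=11, tardiness=max(0,11-22)=0
  Job 3: p=5, d=29, C=16, tardiness=max(0,16-29)=0
Total tardiness = 0

0


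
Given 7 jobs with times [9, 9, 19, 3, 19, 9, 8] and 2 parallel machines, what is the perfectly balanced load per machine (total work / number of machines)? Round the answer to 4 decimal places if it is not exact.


Total processing time = 9 + 9 + 19 + 3 + 19 + 9 + 8 = 76
Number of machines = 2
Ideal balanced load = 76 / 2 = 38.0

38.0


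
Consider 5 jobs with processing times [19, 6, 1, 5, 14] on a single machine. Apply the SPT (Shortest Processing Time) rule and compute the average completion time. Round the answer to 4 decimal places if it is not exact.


Sort jobs by processing time (SPT order): [1, 5, 6, 14, 19]
Compute completion times sequentially:
  Job 1: processing = 1, completes at 1
  Job 2: processing = 5, completes at 6
  Job 3: processing = 6, completes at 12
  Job 4: processing = 14, completes at 26
  Job 5: processing = 19, completes at 45
Sum of completion times = 90
Average completion time = 90/5 = 18.0

18.0


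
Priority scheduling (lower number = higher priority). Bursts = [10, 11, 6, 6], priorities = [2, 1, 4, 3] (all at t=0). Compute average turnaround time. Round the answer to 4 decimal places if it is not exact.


Sort by priority (ascending = highest first):
Order: [(1, 11), (2, 10), (3, 6), (4, 6)]
Completion times:
  Priority 1, burst=11, C=11
  Priority 2, burst=10, C=21
  Priority 3, burst=6, C=27
  Priority 4, burst=6, C=33
Average turnaround = 92/4 = 23.0

23.0


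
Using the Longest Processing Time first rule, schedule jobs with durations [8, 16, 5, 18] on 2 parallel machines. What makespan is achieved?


Sort jobs in decreasing order (LPT): [18, 16, 8, 5]
Assign each job to the least loaded machine:
  Machine 1: jobs [18, 5], load = 23
  Machine 2: jobs [16, 8], load = 24
Makespan = max load = 24

24


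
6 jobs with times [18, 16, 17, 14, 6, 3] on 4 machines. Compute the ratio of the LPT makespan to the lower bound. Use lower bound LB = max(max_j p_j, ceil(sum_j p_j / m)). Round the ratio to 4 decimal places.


LPT order: [18, 17, 16, 14, 6, 3]
Machine loads after assignment: [18, 17, 19, 20]
LPT makespan = 20
Lower bound = max(max_job, ceil(total/4)) = max(18, 19) = 19
Ratio = 20 / 19 = 1.0526

1.0526


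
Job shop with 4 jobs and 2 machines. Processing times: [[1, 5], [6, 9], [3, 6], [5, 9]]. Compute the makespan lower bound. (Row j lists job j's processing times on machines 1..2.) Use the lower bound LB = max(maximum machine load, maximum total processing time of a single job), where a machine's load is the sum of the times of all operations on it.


Machine loads:
  Machine 1: 1 + 6 + 3 + 5 = 15
  Machine 2: 5 + 9 + 6 + 9 = 29
Max machine load = 29
Job totals:
  Job 1: 6
  Job 2: 15
  Job 3: 9
  Job 4: 14
Max job total = 15
Lower bound = max(29, 15) = 29

29


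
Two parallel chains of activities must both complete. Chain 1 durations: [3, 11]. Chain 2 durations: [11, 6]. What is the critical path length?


Path A total = 3 + 11 = 14
Path B total = 11 + 6 = 17
Critical path = longest path = max(14, 17) = 17

17


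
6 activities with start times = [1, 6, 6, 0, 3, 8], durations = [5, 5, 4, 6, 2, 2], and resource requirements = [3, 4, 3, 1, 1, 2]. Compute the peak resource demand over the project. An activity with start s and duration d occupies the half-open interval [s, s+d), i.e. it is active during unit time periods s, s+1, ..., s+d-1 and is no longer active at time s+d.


Each activity i is active on [start_i, start_i + duration_i).
Compute total resource usage per time slot:
  t=0: active resources = [1], total = 1
  t=1: active resources = [3, 1], total = 4
  t=2: active resources = [3, 1], total = 4
  t=3: active resources = [3, 1, 1], total = 5
  t=4: active resources = [3, 1, 1], total = 5
  t=5: active resources = [3, 1], total = 4
  t=6: active resources = [4, 3], total = 7
  t=7: active resources = [4, 3], total = 7
  t=8: active resources = [4, 3, 2], total = 9
  t=9: active resources = [4, 3, 2], total = 9
  t=10: active resources = [4], total = 4
Peak resource demand = 9

9


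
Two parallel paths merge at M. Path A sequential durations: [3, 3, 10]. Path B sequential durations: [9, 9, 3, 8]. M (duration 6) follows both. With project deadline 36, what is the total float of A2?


Forward pass: ES(A2) = sum of predecessors on chain A = 3
EF = ES + duration = 3 + 3 = 6
Backward pass: LF(M) = deadline = 36; LS(M) = 36 - 6 = 30
LF(A2) = LS(M) - sum(successors on chain A) = 30 - 10 = 20
LS = LF - duration = 20 - 3 = 17
Total float = LS - ES = 17 - 3 = 14

14


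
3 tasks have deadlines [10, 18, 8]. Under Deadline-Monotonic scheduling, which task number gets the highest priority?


Sort tasks by relative deadline (ascending):
  Task 3: deadline = 8
  Task 1: deadline = 10
  Task 2: deadline = 18
Priority order (highest first): [3, 1, 2]
Highest priority task = 3

3


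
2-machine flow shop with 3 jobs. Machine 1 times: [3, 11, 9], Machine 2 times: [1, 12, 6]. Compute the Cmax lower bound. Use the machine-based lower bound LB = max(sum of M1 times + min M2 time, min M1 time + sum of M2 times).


LB1 = sum(M1 times) + min(M2 times) = 23 + 1 = 24
LB2 = min(M1 times) + sum(M2 times) = 3 + 19 = 22
Lower bound = max(LB1, LB2) = max(24, 22) = 24

24


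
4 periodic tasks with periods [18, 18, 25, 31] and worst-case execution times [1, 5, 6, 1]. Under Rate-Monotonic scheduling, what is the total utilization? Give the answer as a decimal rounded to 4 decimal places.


Compute individual utilizations (exact fractions):
  Task 1: C/T = 1/18 (approx. 0.0556)
  Task 2: C/T = 5/18 (approx. 0.2778)
  Task 3: C/T = 6/25 (approx. 0.24)
  Task 4: C/T = 1/31 (approx. 0.0323)
Total utilization U = 1/18 + 5/18 + 6/25 + 1/31 = 1408/2325
Rounded to 4 decimal places: U = 0.6056
RM (Liu & Layland) bound for 4 tasks = 0.756828; compare with U = 1408/2325 (approx. 0.605591)
U <= bound, so schedulable by RM sufficient condition.

0.6056
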